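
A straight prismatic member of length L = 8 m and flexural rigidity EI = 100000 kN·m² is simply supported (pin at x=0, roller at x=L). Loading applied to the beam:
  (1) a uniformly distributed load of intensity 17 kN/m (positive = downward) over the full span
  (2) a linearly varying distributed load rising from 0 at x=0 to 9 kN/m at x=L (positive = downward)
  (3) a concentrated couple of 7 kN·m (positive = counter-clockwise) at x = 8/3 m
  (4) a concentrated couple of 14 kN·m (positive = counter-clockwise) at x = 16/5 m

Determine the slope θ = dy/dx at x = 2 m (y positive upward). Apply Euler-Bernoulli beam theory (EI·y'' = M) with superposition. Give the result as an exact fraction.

Load 1 — uniform load w=17 kN/m over full span:
  θ_1 = -w(L³-6Lx²+4x³)/(24EI) = -17·(8³-6·8·2²+4·2³)/(24·100000) = -187/75000 rad
Load 2 — triangular load w₀=9 kN/m (0→w₀ over full span):
  θ_2 = -w₀(7L⁴-30L²x²+15x⁴)/(360LEI) = -9·(7·8⁴-30·8²·2²+15·2⁴)/(360·8·100000) = -1327/2000000 rad
Load 3 — applied couple M₀=7 kN·m at a=8/3 m (b=L-a=16/3):
  θ_3 = (M₀x²/(2L)+C₁)/EI  [x≤a] with C₁=M₀(3b²-L²)/(6L)=28/9 = (7·2²/(2·8)+(28/9))/100000 = 7/144000 rad
Load 4 — applied couple M₀=14 kN·m at a=16/5 m (b=L-a=24/5):
  θ_4 = (M₀x²/(2L)+C₁)/EI  [x≤a] with C₁=M₀(3b²-L²)/(6L)=112/75 = (14·2²/(2·8)+(112/75))/100000 = 749/15000000 rad
Superposition: θ = Σ θ_i = -137623/45000000 rad ≈ -0.003058 rad

θ(2) = -137623/45000000 rad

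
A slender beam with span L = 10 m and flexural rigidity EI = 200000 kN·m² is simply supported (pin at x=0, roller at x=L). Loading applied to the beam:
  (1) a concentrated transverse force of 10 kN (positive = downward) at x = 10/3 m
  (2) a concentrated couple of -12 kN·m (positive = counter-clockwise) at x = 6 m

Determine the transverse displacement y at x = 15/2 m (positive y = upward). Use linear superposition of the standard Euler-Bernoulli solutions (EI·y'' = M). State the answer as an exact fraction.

y(15/2) = -34879/64800000 m

Load 1 — point force P=10 kN at a=10/3 m (b=L-a=20/3):
  y_1 = -Pa(L-x)(2Lx-a²-x²)/(6LEI)  [x>a] = -10·(10/3)·(10-(15/2))·(2·10·(15/2)-(10/3)²-(15/2)²)/(6·10·200000) = -119/207360 m
Load 2 — applied couple M₀=-12 kN·m at a=6 m (b=L-a=4):
  y_2 = (M₀x³/(6L)-M₀(x-a)²/2+C₁x)/EI  [x>a] with C₁=M₀(3b²-L²)/(6L)=52/5 = ((-12)·(15/2)³/(6·10)-(-12)·((15/2)-6)²/2+(52/5)·(15/2))/200000 = 57/1600000 m
Superposition: y = Σ y_i = -34879/64800000 m ≈ -0.000538 m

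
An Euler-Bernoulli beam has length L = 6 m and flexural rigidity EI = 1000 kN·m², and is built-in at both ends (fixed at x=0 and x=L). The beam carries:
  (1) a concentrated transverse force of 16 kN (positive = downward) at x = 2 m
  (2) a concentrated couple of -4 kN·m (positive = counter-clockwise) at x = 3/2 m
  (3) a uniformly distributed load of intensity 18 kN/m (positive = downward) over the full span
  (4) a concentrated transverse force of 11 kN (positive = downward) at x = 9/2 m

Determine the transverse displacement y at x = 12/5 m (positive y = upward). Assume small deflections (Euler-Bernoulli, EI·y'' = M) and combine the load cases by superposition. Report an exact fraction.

y(12/5) = -192573/2500000 m

Load 1 — point force P=16 kN at a=2 m (b=L-a=4):
  y_1 = -Pa²(L-x)²(3bL-(3b+a)(L-x))/(6L³EI)  [x>a] = -16·2²·(6-(12/5))²·(3·4·6-(3·4+2)·(6-(12/5)))/(6·6³·1000) = -216/15625 m
Load 2 — applied couple M₀=-4 kN·m at a=3/2 m (b=L-a=9/2):
  y_2 = (R_Ax³/6 - M_Ax²/2 - M₀(x-a)²/2)/EI  [x>a] with R_A=-3/4, M_A=3/4 = ((-3/4)·(12/5)³/6 - (3/4)·(12/5)²/2 - (-4)·((12/5)-(3/2))²/2)/1000 = -567/250000 m
Load 3 — uniform load w=18 kN/m over full span:
  y_3 = -wx²(L-x)²/(24EI) = -18·(12/5)²·(6-(12/5))²/(24·1000) = -4374/78125 m
Load 4 — point force P=11 kN at a=9/2 m (b=L-a=3/2):
  y_4 = -Pb²x²(3aL-(3a+b)x)/(6L³EI)  [x≤a] = -11·(3/2)²·(12/5)²·(3·(9/2)·6-(3·(9/2)+(3/2))·(12/5))/(6·6³·1000) = -99/20000 m
Superposition: y = Σ y_i = -192573/2500000 m ≈ -0.077029 m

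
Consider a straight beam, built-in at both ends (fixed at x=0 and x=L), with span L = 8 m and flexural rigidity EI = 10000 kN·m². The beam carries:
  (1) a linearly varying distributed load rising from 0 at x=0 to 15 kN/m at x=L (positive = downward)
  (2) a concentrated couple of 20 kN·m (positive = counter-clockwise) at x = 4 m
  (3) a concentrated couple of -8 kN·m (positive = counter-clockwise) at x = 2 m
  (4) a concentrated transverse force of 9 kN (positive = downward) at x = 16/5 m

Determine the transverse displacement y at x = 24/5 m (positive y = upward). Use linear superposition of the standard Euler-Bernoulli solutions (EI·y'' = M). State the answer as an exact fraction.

y(24/5) = -94044/9765625 m

Load 1 — triangular load w₀=15 kN/m (0→w₀ over full span):
  y_1 = -w₀x²(L-x)²(x+2L)/(120LEI) = -15·(24/5)²·(8-(24/5))²·((24/5)+2·8)/(120·8·10000) = -14976/1953125 m
Load 2 — applied couple M₀=20 kN·m at a=4 m (b=L-a=4):
  y_2 = (R_Ax³/6 - M_Ax²/2 - M₀(x-a)²/2)/EI  [x>a] with R_A=15/4, M_A=5 = ((15/4)·(24/5)³/6 - 5·(24/5)²/2 - 20·((24/5)-4)²/2)/10000 = 8/15625 m
Load 3 — applied couple M₀=-8 kN·m at a=2 m (b=L-a=6):
  y_3 = (R_Ax³/6 - M_Ax²/2 - M₀(x-a)²/2)/EI  [x>a] with R_A=-9/8, M_A=3/2 = ((-9/8)·(24/5)³/6 - (3/2)·(24/5)²/2 - (-8)·((24/5)-2)²/2)/10000 = -52/78125 m
Load 4 — point force P=9 kN at a=16/5 m (b=L-a=24/5):
  y_4 = -Pa²(L-x)²(3bL-(3b+a)(L-x))/(6L³EI)  [x>a] = -9·(16/5)²·(8-(24/5))²·(3·(24/5)·8-(3·(24/5)+(16/5))·(8-(24/5)))/(6·8³·10000) = -17664/9765625 m
Superposition: y = Σ y_i = -94044/9765625 m ≈ -0.009630 m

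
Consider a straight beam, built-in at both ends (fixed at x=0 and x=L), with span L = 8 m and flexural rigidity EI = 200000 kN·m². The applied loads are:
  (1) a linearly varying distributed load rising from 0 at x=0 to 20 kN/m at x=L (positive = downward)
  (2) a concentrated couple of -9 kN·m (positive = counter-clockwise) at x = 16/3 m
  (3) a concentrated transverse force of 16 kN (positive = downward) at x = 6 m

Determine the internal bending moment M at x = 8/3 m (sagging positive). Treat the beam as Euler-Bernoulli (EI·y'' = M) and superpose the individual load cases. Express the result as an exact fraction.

Load 1 — triangular load w₀=20 kN/m (0→w₀ over full span):
  M_1 = 3w₀Lx/20 - w₀L²/30 - w₀x³/(6L) = 3·20·8·(8/3)/20 - 20·8²/30 - 20·(8/3)³/(6·8) = 1088/81 kN·m
Load 2 — applied couple M₀=-9 kN·m at a=16/3 m (b=L-a=8/3):
  M_2 = R_Ax - M_A  [x≤a] with R_A=-3/2, M_A=-3 = (-3/2)·(8/3) - (-3) = -1 kN·m
Load 3 — point force P=16 kN at a=6 m (b=L-a=2):
  M_3 = Pb²(3a+b)x/L³ - Pab²/L²  [x≤a] = 16·2²·(3·6+2)·(8/3)/8³ - 16·6·2²/8² = 2/3 kN·m
Superposition: M = Σ M_i = 1061/81 kN·m ≈ 13.098765 kN·m

M(8/3) = 1061/81 kN·m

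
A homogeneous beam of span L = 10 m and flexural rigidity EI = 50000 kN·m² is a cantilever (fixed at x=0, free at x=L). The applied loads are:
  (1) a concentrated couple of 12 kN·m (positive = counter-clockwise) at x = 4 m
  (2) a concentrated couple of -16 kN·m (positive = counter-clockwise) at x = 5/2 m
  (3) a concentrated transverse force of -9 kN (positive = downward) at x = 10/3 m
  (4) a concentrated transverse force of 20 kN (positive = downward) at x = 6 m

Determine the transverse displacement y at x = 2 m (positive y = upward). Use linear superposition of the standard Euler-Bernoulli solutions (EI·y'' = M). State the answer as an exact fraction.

y(2) = -13/3750 m

Load 1 — applied couple M₀=12 kN·m at a=4 m (b=L-a=6):
  y_1 = M₀x²/(2EI)  [x≤a] = 12·2²/(2·50000) = 3/6250 m
Load 2 — applied couple M₀=-16 kN·m at a=5/2 m (b=L-a=15/2):
  y_2 = M₀x²/(2EI)  [x≤a] = (-16)·2²/(2·50000) = -2/3125 m
Load 3 — point force P=-9 kN at a=10/3 m (b=L-a=20/3):
  y_3 = -Px²(3a-x)/(6EI)  [x≤a] = -(-9)·2²·(3·(10/3)-2)/(6·50000) = 3/3125 m
Load 4 — point force P=20 kN at a=6 m (b=L-a=4):
  y_4 = -Px²(3a-x)/(6EI)  [x≤a] = -20·2²·(3·6-2)/(6·50000) = -8/1875 m
Superposition: y = Σ y_i = -13/3750 m ≈ -0.003467 m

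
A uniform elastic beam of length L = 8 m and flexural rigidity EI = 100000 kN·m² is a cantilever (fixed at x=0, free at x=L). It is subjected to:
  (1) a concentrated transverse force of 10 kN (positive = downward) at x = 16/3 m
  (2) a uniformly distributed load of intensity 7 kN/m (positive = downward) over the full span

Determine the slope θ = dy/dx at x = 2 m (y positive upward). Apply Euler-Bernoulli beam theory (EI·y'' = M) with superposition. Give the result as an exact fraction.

θ(2) = -27/6250 rad

Load 1 — point force P=10 kN at a=16/3 m (b=L-a=8/3):
  θ_1 = -Px(2a-x)/(2EI)  [x≤a] = -10·2·(2·(16/3)-2)/(2·100000) = -13/15000 rad
Load 2 — uniform load w=7 kN/m over full span:
  θ_2 = -wx(x²-3Lx+3L²)/(6EI) = -7·2·(2²-3·8·2+3·8²)/(6·100000) = -259/75000 rad
Superposition: θ = Σ θ_i = -27/6250 rad ≈ -0.004320 rad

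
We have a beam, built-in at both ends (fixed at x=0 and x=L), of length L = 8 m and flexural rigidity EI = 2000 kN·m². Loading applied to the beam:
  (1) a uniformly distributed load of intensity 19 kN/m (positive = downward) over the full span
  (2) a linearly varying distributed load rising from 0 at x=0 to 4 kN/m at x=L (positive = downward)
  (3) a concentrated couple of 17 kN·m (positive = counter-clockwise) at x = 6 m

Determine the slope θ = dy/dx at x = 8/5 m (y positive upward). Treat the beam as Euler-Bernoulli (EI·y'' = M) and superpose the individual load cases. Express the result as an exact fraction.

θ(8/5) = -21307/468750 rad

Load 1 — uniform load w=19 kN/m over full span:
  θ_1 = -wx(L-x)(L-2x)/(12EI) = -19·(8/5)·(8-(8/5))·(8-2·(8/5))/(12·2000) = -608/15625 rad
Load 2 — triangular load w₀=4 kN/m (0→w₀ over full span):
  θ_2 = -w₀(2x(L-x)(L-2x)(x+2L)+x²(L-x)²)/(120LEI) = -4·(2·(8/5)·(8-(8/5))·(8-2·(8/5))·((8/5)+2·8)+(8/5)²·(8-(8/5))²)/(120·8·2000) = -896/234375 rad
Load 3 — applied couple M₀=17 kN·m at a=6 m (b=L-a=2):
  θ_3 = (R_Ax²/2 - M_Ax)/EI  [x≤a] with R_A=153/64, M_A=85/16 = ((153/64)·(8/5)²/2 - (85/16)·(8/5))/2000 = -17/6250 rad
Superposition: θ = Σ θ_i = -21307/468750 rad ≈ -0.045455 rad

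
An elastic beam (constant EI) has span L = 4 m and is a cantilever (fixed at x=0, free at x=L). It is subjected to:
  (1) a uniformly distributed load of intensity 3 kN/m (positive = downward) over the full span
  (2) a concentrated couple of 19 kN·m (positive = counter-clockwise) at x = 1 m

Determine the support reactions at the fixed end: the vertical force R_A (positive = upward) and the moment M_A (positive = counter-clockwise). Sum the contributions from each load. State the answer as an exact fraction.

R_A = 12 kN, M_A = 5 kN·m

Load 1 — uniform load w=3 kN/m over full span:
  R_A = wL = 3·4 = 12 kN
  M_A = wL²/2 = 3·4²/2 = 24 kN·m
Load 2 — applied couple M₀=19 kN·m at a=1 m (b=L-a=3):
  R_A = 0 kN
  M_A = -M₀ = -19 kN·m
Superposition: R_A = 12 kN, M_A = 5 kN·m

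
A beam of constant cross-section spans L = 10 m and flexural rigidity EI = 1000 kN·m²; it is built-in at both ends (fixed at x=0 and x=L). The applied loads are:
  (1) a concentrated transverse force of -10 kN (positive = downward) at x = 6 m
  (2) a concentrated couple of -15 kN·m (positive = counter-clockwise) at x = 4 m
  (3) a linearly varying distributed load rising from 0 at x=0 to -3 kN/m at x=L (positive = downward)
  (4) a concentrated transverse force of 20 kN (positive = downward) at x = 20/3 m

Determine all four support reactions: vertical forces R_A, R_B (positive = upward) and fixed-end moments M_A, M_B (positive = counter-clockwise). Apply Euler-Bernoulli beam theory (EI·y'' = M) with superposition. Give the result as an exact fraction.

R_A = -6743/1350 kN, M_A = -889/135 kN·m, R_B = -7/1350 kN, M_B = -679/135 kN·m

Load 1 — point force P=-10 kN at a=6 m (b=L-a=4):
  R_A = Pb²(3a+b)/L³ = (-10)·4²·(3·6+4)/10³ = -88/25 kN
  M_A = Pab²/L² = (-10)·6·4²/10² = -48/5 kN·m
  R_B = Pa²(a+3b)/L³ = (-10)·6²·(6+3·4)/10³ = -162/25 kN
  M_B = -Pa²b/L² = -(-10)·6²·4/10² = 72/5 kN·m
Load 2 — applied couple M₀=-15 kN·m at a=4 m (b=L-a=6):
  R_A = 6M₀ab/L³ = 6·(-15)·4·6/10³ = -54/25 kN
  M_A = M₀b(2a-b)/L² = (-15)·6·(2·4-6)/10² = -9/5 kN·m
  R_B = -6M₀ab/L³ = -6·(-15)·4·6/10³ = 54/25 kN
  M_B = M₀a(2b-a)/L² = (-15)·4·(2·6-4)/10² = -24/5 kN·m
Load 3 — triangular load w₀=-3 kN/m (0→w₀ over full span):
  R_A = 3w₀L/20 = 3·(-3)·10/20 = -9/2 kN
  M_A = w₀L²/30 = (-3)·10²/30 = -10 kN·m
  R_B = 7w₀L/20 = 7·(-3)·10/20 = -21/2 kN
  M_B = -w₀L²/20 = -(-3)·10²/20 = 15 kN·m
Load 4 — point force P=20 kN at a=20/3 m (b=L-a=10/3):
  R_A = Pb²(3a+b)/L³ = 20·(10/3)²·(3·(20/3)+(10/3))/10³ = 140/27 kN
  M_A = Pab²/L² = 20·(20/3)·(10/3)²/10² = 400/27 kN·m
  R_B = Pa²(a+3b)/L³ = 20·(20/3)²·((20/3)+3·(10/3))/10³ = 400/27 kN
  M_B = -Pa²b/L² = -20·(20/3)²·(10/3)/10² = -800/27 kN·m
Superposition: R_A = -6743/1350 kN, M_A = -889/135 kN·m, R_B = -7/1350 kN, M_B = -679/135 kN·m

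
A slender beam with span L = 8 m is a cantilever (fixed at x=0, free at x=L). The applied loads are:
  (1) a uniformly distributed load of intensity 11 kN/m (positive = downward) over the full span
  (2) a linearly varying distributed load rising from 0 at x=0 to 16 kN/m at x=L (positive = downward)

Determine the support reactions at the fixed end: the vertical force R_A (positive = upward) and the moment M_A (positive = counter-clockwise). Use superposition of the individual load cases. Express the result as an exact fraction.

Load 1 — uniform load w=11 kN/m over full span:
  R_A = wL = 11·8 = 88 kN
  M_A = wL²/2 = 11·8²/2 = 352 kN·m
Load 2 — triangular load w₀=16 kN/m (0→w₀ over full span):
  R_A = w₀L/2 = 16·8/2 = 64 kN
  M_A = w₀L²/3 = 16·8²/3 = 1024/3 kN·m
Superposition: R_A = 152 kN, M_A = 2080/3 kN·m

R_A = 152 kN, M_A = 2080/3 kN·m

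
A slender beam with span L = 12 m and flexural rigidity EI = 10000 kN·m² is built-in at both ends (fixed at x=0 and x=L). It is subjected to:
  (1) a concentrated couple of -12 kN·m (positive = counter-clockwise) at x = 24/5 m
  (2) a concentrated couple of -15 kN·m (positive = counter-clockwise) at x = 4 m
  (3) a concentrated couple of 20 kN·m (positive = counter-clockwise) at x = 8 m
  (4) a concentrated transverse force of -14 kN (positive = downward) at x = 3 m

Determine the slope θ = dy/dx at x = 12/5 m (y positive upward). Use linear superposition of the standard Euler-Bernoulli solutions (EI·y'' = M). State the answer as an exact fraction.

θ(12/5) = 4743/6250000 rad

Load 1 — applied couple M₀=-12 kN·m at a=24/5 m (b=L-a=36/5):
  θ_1 = (R_Ax²/2 - M_Ax)/EI  [x≤a] with R_A=-36/25, M_A=-36/25 = ((-36/25)·(12/5)²/2 - (-36/25)·(12/5))/10000 = -27/390625 rad
Load 2 — applied couple M₀=-15 kN·m at a=4 m (b=L-a=8):
  θ_2 = (R_Ax²/2 - M_Ax)/EI  [x≤a] with R_A=-5/3, M_A=0 = ((-5/3)·(12/5)²/2 - 0·(12/5))/10000 = -3/6250 rad
Load 3 — applied couple M₀=20 kN·m at a=8 m (b=L-a=4):
  θ_3 = (R_Ax²/2 - M_Ax)/EI  [x≤a] with R_A=20/9, M_A=20/3 = ((20/9)·(12/5)²/2 - (20/3)·(12/5))/10000 = -3/3125 rad
Load 4 — point force P=-14 kN at a=3 m (b=L-a=9):
  θ_4 = -Pb²x(2aL-(3a+b)x)/(2L³EI)  [x≤a] = -(-14)·9²·(12/5)·(2·3·12-(3·3+9)·(12/5))/(2·12³·10000) = 567/250000 rad
Superposition: θ = Σ θ_i = 4743/6250000 rad ≈ 0.000759 rad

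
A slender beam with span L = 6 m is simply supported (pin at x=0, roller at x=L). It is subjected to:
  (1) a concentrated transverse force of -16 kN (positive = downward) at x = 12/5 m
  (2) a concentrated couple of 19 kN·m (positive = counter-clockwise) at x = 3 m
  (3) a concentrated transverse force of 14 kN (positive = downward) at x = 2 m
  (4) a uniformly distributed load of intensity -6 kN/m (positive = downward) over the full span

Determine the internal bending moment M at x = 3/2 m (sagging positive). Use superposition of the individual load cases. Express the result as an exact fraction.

M(3/2) = -159/10 kN·m

Load 1 — point force P=-16 kN at a=12/5 m (b=L-a=18/5):
  M_1 = Pbx/L  [x≤a] = (-16)·(18/5)·(3/2)/6 = -72/5 kN·m
Load 2 — applied couple M₀=19 kN·m at a=3 m (b=L-a=3):
  M_2 = M₀x/L  [x≤a] = 19·(3/2)/6 = 19/4 kN·m
Load 3 — point force P=14 kN at a=2 m (b=L-a=4):
  M_3 = Pbx/L  [x≤a] = 14·4·(3/2)/6 = 14 kN·m
Load 4 — uniform load w=-6 kN/m over full span:
  M_4 = wx(L-x)/2 = (-6)·(3/2)·(6-(3/2))/2 = -81/4 kN·m
Superposition: M = Σ M_i = -159/10 kN·m ≈ -15.900000 kN·m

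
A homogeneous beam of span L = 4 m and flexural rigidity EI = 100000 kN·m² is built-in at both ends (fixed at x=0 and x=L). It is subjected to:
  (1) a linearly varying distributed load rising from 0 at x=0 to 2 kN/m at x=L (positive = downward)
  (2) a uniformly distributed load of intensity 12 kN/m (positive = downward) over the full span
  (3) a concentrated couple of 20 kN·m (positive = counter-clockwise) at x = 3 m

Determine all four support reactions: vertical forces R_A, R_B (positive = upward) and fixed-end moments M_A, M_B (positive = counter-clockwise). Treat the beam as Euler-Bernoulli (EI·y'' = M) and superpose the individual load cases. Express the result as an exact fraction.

Load 1 — triangular load w₀=2 kN/m (0→w₀ over full span):
  R_A = 3w₀L/20 = 3·2·4/20 = 6/5 kN
  M_A = w₀L²/30 = 2·4²/30 = 16/15 kN·m
  R_B = 7w₀L/20 = 7·2·4/20 = 14/5 kN
  M_B = -w₀L²/20 = -2·4²/20 = -8/5 kN·m
Load 2 — uniform load w=12 kN/m over full span:
  R_A = wL/2 = 12·4/2 = 24 kN
  M_A = wL²/12 = 12·4²/12 = 16 kN·m
  R_B = wL/2 = 12·4/2 = 24 kN
  M_B = -wL²/12 = -12·4²/12 = -16 kN·m
Load 3 — applied couple M₀=20 kN·m at a=3 m (b=L-a=1):
  R_A = 6M₀ab/L³ = 6·20·3·1/4³ = 45/8 kN
  M_A = M₀b(2a-b)/L² = 20·1·(2·3-1)/4² = 25/4 kN·m
  R_B = -6M₀ab/L³ = -6·20·3·1/4³ = -45/8 kN
  M_B = M₀a(2b-a)/L² = 20·3·(2·1-3)/4² = -15/4 kN·m
Superposition: R_A = 1233/40 kN, M_A = 1399/60 kN·m, R_B = 847/40 kN, M_B = -427/20 kN·m

R_A = 1233/40 kN, M_A = 1399/60 kN·m, R_B = 847/40 kN, M_B = -427/20 kN·m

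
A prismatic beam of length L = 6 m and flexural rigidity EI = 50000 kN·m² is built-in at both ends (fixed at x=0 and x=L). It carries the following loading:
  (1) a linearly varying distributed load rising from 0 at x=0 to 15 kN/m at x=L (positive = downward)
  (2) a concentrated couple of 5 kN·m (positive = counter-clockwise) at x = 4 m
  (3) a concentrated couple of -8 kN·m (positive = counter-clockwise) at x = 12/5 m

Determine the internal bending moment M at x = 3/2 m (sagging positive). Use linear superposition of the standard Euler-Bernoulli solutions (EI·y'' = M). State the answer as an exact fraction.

M(3/2) = -861/800 kN·m

Load 1 — triangular load w₀=15 kN/m (0→w₀ over full span):
  M_1 = 3w₀Lx/20 - w₀L²/30 - w₀x³/(6L) = 3·15·6·(3/2)/20 - 15·6²/30 - 15·(3/2)³/(6·6) = 27/32 kN·m
Load 2 — applied couple M₀=5 kN·m at a=4 m (b=L-a=2):
  M_2 = R_Ax - M_A  [x≤a] with R_A=10/9, M_A=5/3 = (10/9)·(3/2) - (5/3) = 0 kN·m
Load 3 — applied couple M₀=-8 kN·m at a=12/5 m (b=L-a=18/5):
  M_3 = R_Ax - M_A  [x≤a] with R_A=-48/25, M_A=-24/25 = (-48/25)·(3/2) - (-24/25) = -48/25 kN·m
Superposition: M = Σ M_i = -861/800 kN·m ≈ -1.076250 kN·m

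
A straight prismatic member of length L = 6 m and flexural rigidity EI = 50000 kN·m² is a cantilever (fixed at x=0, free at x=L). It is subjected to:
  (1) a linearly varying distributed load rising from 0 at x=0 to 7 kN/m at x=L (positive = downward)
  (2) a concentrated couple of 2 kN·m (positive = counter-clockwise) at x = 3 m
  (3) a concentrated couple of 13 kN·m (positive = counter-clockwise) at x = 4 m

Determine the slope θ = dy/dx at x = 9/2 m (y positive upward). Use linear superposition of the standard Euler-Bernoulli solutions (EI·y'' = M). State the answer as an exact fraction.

θ(9/2) = -32591/12800000 rad

Load 1 — triangular load w₀=7 kN/m (0→w₀ over full span):
  θ_1 = (w₀Lx²/4-w₀L²x/3-w₀x⁴/(24L))/EI = (7·6·(9/2)²/4-7·6²·(9/2)/3-7·(9/2)⁴/(24·6))/50000 = -47439/12800000 rad
Load 2 — applied couple M₀=2 kN·m at a=3 m (b=L-a=3):
  θ_2 = M₀a/EI  [x>a] = 2·3/50000 = 3/25000 rad
Load 3 — applied couple M₀=13 kN·m at a=4 m (b=L-a=2):
  θ_3 = M₀a/EI  [x>a] = 13·4/50000 = 13/12500 rad
Superposition: θ = Σ θ_i = -32591/12800000 rad ≈ -0.002546 rad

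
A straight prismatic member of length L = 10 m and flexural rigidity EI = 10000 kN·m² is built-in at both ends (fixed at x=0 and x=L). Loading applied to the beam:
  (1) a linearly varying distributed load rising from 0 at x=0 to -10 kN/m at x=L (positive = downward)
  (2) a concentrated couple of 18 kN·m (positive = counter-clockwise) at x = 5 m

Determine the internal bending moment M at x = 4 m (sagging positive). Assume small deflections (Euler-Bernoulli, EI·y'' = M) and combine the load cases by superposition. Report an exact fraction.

M(4) = -97/10 kN·m

Load 1 — triangular load w₀=-10 kN/m (0→w₀ over full span):
  M_1 = 3w₀Lx/20 - w₀L²/30 - w₀x³/(6L) = 3·(-10)·10·4/20 - (-10)·10²/30 - (-10)·4³/(6·10) = -16 kN·m
Load 2 — applied couple M₀=18 kN·m at a=5 m (b=L-a=5):
  M_2 = R_Ax - M_A  [x≤a] with R_A=27/10, M_A=9/2 = (27/10)·4 - (9/2) = 63/10 kN·m
Superposition: M = Σ M_i = -97/10 kN·m ≈ -9.700000 kN·m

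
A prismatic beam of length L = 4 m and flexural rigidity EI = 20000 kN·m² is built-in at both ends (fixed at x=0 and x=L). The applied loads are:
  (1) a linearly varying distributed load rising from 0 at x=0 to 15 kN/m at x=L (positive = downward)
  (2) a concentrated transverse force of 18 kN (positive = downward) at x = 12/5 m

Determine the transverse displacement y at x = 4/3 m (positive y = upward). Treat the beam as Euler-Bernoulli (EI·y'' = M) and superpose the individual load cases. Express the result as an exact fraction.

Load 1 — triangular load w₀=15 kN/m (0→w₀ over full span):
  y_1 = -w₀x²(L-x)²(x+2L)/(120LEI) = -15·(4/3)²·(4-(4/3))²·((4/3)+2·4)/(120·4·20000) = -28/151875 m
Load 2 — point force P=18 kN at a=12/5 m (b=L-a=8/5):
  y_2 = -Pb²x²(3aL-(3a+b)x)/(6L³EI)  [x≤a] = -18·(8/5)²·(4/3)²·(3·(12/5)·4-(3·(12/5)+(8/5))·(4/3))/(6·4³·20000) = -128/703125 m
Superposition: y = Σ y_i = -6956/18984375 m ≈ -0.000366 m

y(4/3) = -6956/18984375 m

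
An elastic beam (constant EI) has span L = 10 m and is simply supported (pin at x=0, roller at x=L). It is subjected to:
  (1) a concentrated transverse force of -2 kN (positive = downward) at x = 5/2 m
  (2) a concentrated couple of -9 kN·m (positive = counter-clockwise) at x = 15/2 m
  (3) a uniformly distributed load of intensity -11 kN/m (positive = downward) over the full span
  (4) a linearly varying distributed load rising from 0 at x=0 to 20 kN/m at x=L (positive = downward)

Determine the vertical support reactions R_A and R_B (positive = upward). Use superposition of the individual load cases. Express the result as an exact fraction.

Load 1 — point force P=-2 kN at a=5/2 m (b=L-a=15/2):
  R_A = Pb/L = (-2)·(15/2)/10 = -3/2 kN
  R_B = Pa/L = (-2)·(5/2)/10 = -1/2 kN
Load 2 — applied couple M₀=-9 kN·m at a=15/2 m (b=L-a=5/2):
  R_A = M₀/L = (-9)/10 = -9/10 kN
  R_B = -M₀/L = -(-9)/10 = 9/10 kN
Load 3 — uniform load w=-11 kN/m over full span:
  R_A = wL/2 = (-11)·10/2 = -55 kN
  R_B = wL/2 = (-11)·10/2 = -55 kN
Load 4 — triangular load w₀=20 kN/m (0→w₀ over full span):
  R_A = w₀L/6 = 20·10/6 = 100/3 kN
  R_B = w₀L/3 = 20·10/3 = 200/3 kN
Superposition: R_A = -361/15 kN, R_B = 181/15 kN

R_A = -361/15 kN, R_B = 181/15 kN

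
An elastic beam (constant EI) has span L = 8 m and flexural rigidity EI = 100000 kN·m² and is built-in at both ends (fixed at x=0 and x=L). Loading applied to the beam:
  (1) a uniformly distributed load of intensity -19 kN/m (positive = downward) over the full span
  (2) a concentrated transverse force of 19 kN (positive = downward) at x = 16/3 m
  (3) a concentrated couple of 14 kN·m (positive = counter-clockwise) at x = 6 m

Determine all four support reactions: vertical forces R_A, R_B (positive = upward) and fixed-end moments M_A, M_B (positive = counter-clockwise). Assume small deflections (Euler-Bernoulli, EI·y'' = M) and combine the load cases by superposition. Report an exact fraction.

R_A = -59707/864 kN, M_A = -18511/216 kN·m, R_B = -55205/864 kN, M_B = 16457/216 kN·m

Load 1 — uniform load w=-19 kN/m over full span:
  R_A = wL/2 = (-19)·8/2 = -76 kN
  M_A = wL²/12 = (-19)·8²/12 = -304/3 kN·m
  R_B = wL/2 = (-19)·8/2 = -76 kN
  M_B = -wL²/12 = -(-19)·8²/12 = 304/3 kN·m
Load 2 — point force P=19 kN at a=16/3 m (b=L-a=8/3):
  R_A = Pb²(3a+b)/L³ = 19·(8/3)²·(3·(16/3)+(8/3))/8³ = 133/27 kN
  M_A = Pab²/L² = 19·(16/3)·(8/3)²/8² = 304/27 kN·m
  R_B = Pa²(a+3b)/L³ = 19·(16/3)²·((16/3)+3·(8/3))/8³ = 380/27 kN
  M_B = -Pa²b/L² = -19·(16/3)²·(8/3)/8² = -608/27 kN·m
Load 3 — applied couple M₀=14 kN·m at a=6 m (b=L-a=2):
  R_A = 6M₀ab/L³ = 6·14·6·2/8³ = 63/32 kN
  M_A = M₀b(2a-b)/L² = 14·2·(2·6-2)/8² = 35/8 kN·m
  R_B = -6M₀ab/L³ = -6·14·6·2/8³ = -63/32 kN
  M_B = M₀a(2b-a)/L² = 14·6·(2·2-6)/8² = -21/8 kN·m
Superposition: R_A = -59707/864 kN, M_A = -18511/216 kN·m, R_B = -55205/864 kN, M_B = 16457/216 kN·m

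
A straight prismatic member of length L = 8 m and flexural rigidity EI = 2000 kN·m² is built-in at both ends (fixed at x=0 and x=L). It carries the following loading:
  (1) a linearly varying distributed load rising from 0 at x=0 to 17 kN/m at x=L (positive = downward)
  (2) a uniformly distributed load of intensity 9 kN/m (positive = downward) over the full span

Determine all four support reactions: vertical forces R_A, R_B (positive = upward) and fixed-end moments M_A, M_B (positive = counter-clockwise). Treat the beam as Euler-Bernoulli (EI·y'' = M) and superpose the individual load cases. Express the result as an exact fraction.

R_A = 282/5 kN, M_A = 1264/15 kN·m, R_B = 418/5 kN, M_B = -512/5 kN·m

Load 1 — triangular load w₀=17 kN/m (0→w₀ over full span):
  R_A = 3w₀L/20 = 3·17·8/20 = 102/5 kN
  M_A = w₀L²/30 = 17·8²/30 = 544/15 kN·m
  R_B = 7w₀L/20 = 7·17·8/20 = 238/5 kN
  M_B = -w₀L²/20 = -17·8²/20 = -272/5 kN·m
Load 2 — uniform load w=9 kN/m over full span:
  R_A = wL/2 = 9·8/2 = 36 kN
  M_A = wL²/12 = 9·8²/12 = 48 kN·m
  R_B = wL/2 = 9·8/2 = 36 kN
  M_B = -wL²/12 = -9·8²/12 = -48 kN·m
Superposition: R_A = 282/5 kN, M_A = 1264/15 kN·m, R_B = 418/5 kN, M_B = -512/5 kN·m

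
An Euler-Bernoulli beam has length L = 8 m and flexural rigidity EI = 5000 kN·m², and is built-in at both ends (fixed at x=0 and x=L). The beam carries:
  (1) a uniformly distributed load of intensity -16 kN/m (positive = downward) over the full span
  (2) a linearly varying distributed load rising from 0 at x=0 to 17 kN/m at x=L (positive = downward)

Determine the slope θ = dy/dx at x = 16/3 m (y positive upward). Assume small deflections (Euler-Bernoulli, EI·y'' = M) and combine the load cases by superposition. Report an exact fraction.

θ(16/3) = -3872/759375 rad

Load 1 — uniform load w=-16 kN/m over full span:
  θ_1 = -wx(L-x)(L-2x)/(12EI) = -(-16)·(16/3)·(8-(16/3))·(8-2·(16/3))/(12·5000) = -512/50625 rad
Load 2 — triangular load w₀=17 kN/m (0→w₀ over full span):
  θ_2 = -w₀(2x(L-x)(L-2x)(x+2L)+x²(L-x)²)/(120LEI) = -17·(2·(16/3)·(8-(16/3))·(8-2·(16/3))·((16/3)+2·8)+(16/3)²·(8-(16/3))²)/(120·8·5000) = 3808/759375 rad
Superposition: θ = Σ θ_i = -3872/759375 rad ≈ -0.005099 rad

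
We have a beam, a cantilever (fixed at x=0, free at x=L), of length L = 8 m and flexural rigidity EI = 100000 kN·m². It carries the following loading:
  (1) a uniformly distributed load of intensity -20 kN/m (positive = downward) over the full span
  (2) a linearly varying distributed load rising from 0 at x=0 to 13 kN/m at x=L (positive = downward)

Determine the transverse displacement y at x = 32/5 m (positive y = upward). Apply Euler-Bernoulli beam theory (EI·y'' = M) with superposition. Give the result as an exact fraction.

y(32/5) = 1934336/48828125 m

Load 1 — uniform load w=-20 kN/m over full span:
  y_1 = -wx²(x²-4Lx+6L²)/(24EI) = -(-20)·(32/5)²·((32/5)²-4·8·(32/5)+6·8²)/(24·100000) = 88064/1171875 m
Load 2 — triangular load w₀=13 kN/m (0→w₀ over full span):
  y_2 = (w₀Lx³/12-w₀L²x²/6-w₀x⁵/(120L))/EI = (13·8·(32/5)³/12-13·8²·(32/5)²/6-13·(32/5)⁵/(120·8))/100000 = -5204992/146484375 m
Superposition: y = Σ y_i = 1934336/48828125 m ≈ 0.039615 m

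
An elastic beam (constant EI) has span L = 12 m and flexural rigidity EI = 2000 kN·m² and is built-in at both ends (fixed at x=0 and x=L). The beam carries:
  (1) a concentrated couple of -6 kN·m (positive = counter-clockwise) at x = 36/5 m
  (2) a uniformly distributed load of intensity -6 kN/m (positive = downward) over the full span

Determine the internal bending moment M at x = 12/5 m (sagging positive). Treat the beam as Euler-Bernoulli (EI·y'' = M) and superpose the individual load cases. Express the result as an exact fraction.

Load 1 — applied couple M₀=-6 kN·m at a=36/5 m (b=L-a=24/5):
  M_1 = R_Ax - M_A  [x≤a] with R_A=-18/25, M_A=-48/25 = (-18/25)·(12/5) - (-48/25) = 24/125 kN·m
Load 2 — uniform load w=-6 kN/m over full span:
  M_2 = wLx/2 - wL²/12 - wx²/2 = (-6)·12·(12/5)/2 - (-6)·12²/12 - (-6)·(12/5)²/2 = 72/25 kN·m
Superposition: M = Σ M_i = 384/125 kN·m ≈ 3.072000 kN·m

M(12/5) = 384/125 kN·m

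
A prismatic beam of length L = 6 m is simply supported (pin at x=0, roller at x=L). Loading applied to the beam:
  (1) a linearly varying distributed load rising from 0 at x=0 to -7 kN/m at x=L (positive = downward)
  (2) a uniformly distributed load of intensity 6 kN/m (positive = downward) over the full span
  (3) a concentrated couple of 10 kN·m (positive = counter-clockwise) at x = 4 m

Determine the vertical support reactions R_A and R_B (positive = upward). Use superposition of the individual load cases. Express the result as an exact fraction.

Load 1 — triangular load w₀=-7 kN/m (0→w₀ over full span):
  R_A = w₀L/6 = (-7)·6/6 = -7 kN
  R_B = w₀L/3 = (-7)·6/3 = -14 kN
Load 2 — uniform load w=6 kN/m over full span:
  R_A = wL/2 = 6·6/2 = 18 kN
  R_B = wL/2 = 6·6/2 = 18 kN
Load 3 — applied couple M₀=10 kN·m at a=4 m (b=L-a=2):
  R_A = M₀/L = 10/6 = 5/3 kN
  R_B = -M₀/L = -10/6 = -5/3 kN
Superposition: R_A = 38/3 kN, R_B = 7/3 kN

R_A = 38/3 kN, R_B = 7/3 kN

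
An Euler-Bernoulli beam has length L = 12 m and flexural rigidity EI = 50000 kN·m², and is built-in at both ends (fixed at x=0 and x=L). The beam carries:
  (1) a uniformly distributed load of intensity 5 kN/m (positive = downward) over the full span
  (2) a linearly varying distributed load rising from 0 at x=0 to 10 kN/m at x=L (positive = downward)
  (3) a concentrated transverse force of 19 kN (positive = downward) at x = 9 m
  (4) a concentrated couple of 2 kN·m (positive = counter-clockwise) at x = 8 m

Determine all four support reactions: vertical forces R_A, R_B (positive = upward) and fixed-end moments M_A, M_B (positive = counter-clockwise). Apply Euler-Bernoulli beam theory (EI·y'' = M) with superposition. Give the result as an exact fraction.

Load 1 — uniform load w=5 kN/m over full span:
  R_A = wL/2 = 5·12/2 = 30 kN
  M_A = wL²/12 = 5·12²/12 = 60 kN·m
  R_B = wL/2 = 5·12/2 = 30 kN
  M_B = -wL²/12 = -5·12²/12 = -60 kN·m
Load 2 — triangular load w₀=10 kN/m (0→w₀ over full span):
  R_A = 3w₀L/20 = 3·10·12/20 = 18 kN
  M_A = w₀L²/30 = 10·12²/30 = 48 kN·m
  R_B = 7w₀L/20 = 7·10·12/20 = 42 kN
  M_B = -w₀L²/20 = -10·12²/20 = -72 kN·m
Load 3 — point force P=19 kN at a=9 m (b=L-a=3):
  R_A = Pb²(3a+b)/L³ = 19·3²·(3·9+3)/12³ = 95/32 kN
  M_A = Pab²/L² = 19·9·3²/12² = 171/16 kN·m
  R_B = Pa²(a+3b)/L³ = 19·9²·(9+3·3)/12³ = 513/32 kN
  M_B = -Pa²b/L² = -19·9²·3/12² = -513/16 kN·m
Load 4 — applied couple M₀=2 kN·m at a=8 m (b=L-a=4):
  R_A = 6M₀ab/L³ = 6·2·8·4/12³ = 2/9 kN
  M_A = M₀b(2a-b)/L² = 2·4·(2·8-4)/12² = 2/3 kN·m
  R_B = -6M₀ab/L³ = -6·2·8·4/12³ = -2/9 kN
  M_B = M₀a(2b-a)/L² = 2·8·(2·4-8)/12² = 0 kN·m
Superposition: R_A = 14743/288 kN, M_A = 5729/48 kN·m, R_B = 25289/288 kN, M_B = -2625/16 kN·m

R_A = 14743/288 kN, M_A = 5729/48 kN·m, R_B = 25289/288 kN, M_B = -2625/16 kN·m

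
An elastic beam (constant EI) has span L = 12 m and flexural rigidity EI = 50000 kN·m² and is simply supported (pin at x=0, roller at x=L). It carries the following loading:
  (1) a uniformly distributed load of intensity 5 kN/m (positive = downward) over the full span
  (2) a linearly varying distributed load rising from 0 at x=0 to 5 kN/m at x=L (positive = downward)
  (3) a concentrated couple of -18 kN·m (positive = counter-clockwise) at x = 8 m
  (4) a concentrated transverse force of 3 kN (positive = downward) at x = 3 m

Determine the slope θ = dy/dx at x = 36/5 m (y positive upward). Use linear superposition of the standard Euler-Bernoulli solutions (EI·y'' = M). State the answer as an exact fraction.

Load 1 — uniform load w=5 kN/m over full span:
  θ_1 = -w(L³-6Lx²+4x³)/(24EI) = -5·(12³-6·12·(36/5)²+4·(36/5)³)/(24·50000) = 333/156250 rad
Load 2 — triangular load w₀=5 kN/m (0→w₀ over full span):
  θ_2 = -w₀(7L⁴-30L²x²+15x⁴)/(360LEI) = -5·(7·12⁴-30·12²·(36/5)²+15·(36/5)⁴)/(360·12·50000) = 348/390625 rad
Load 3 — applied couple M₀=-18 kN·m at a=8 m (b=L-a=4):
  θ_3 = (M₀x²/(2L)+C₁)/EI  [x≤a] with C₁=M₀(3b²-L²)/(6L)=24 = ((-18)·(36/5)²/(2·12)+24)/50000 = -93/312500 rad
Load 4 — point force P=3 kN at a=3 m (b=L-a=9):
  θ_4 = -Pa(2L²-6Lx+3x²+a²)/(6LEI)  [x>a] = -3·3·(2·12²-6·12·(36/5)+3·(36/5)²+3²)/(6·12·50000) = 1647/10000000 rad
Superposition: θ = Σ θ_i = 144459/50000000 rad ≈ 0.002889 rad

θ(36/5) = 144459/50000000 rad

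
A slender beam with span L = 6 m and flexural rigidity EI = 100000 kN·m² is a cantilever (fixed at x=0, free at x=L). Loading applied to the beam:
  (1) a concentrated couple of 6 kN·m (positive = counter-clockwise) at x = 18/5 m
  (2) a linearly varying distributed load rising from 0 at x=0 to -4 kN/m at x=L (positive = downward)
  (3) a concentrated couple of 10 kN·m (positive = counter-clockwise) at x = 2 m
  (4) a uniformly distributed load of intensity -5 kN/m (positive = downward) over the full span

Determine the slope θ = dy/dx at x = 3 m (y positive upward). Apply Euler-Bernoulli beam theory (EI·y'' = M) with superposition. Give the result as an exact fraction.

Load 1 — applied couple M₀=6 kN·m at a=18/5 m (b=L-a=12/5):
  θ_1 = M₀x/EI  [x≤a] = 6·3/100000 = 9/50000 rad
Load 2 — triangular load w₀=-4 kN/m (0→w₀ over full span):
  θ_2 = (w₀Lx²/4-w₀L²x/3-w₀x⁴/(24L))/EI = ((-4)·6·3²/4-(-4)·6²·3/3-(-4)·3⁴/(24·6))/100000 = 369/400000 rad
Load 3 — applied couple M₀=10 kN·m at a=2 m (b=L-a=4):
  θ_3 = M₀a/EI  [x>a] = 10·2/100000 = 1/5000 rad
Load 4 — uniform load w=-5 kN/m over full span:
  θ_4 = -wx(x²-3Lx+3L²)/(6EI) = -(-5)·3·(3²-3·6·3+3·6²)/(6·100000) = 63/40000 rad
Superposition: θ = Σ θ_i = 1151/400000 rad ≈ 0.002877 rad

θ(3) = 1151/400000 rad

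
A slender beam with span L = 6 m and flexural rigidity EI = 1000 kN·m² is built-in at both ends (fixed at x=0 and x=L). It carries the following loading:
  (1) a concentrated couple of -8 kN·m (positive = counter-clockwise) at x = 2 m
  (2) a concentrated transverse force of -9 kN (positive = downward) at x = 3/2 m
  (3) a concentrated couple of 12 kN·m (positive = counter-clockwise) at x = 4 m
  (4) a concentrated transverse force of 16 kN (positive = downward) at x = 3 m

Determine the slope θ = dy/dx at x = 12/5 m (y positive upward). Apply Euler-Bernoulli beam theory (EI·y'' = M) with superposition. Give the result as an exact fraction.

θ(12/5) = -6/625 rad

Load 1 — applied couple M₀=-8 kN·m at a=2 m (b=L-a=4):
  θ_1 = (R_Ax²/2 - M_Ax - M₀(x-a))/EI  [x>a] with R_A=-16/9, M_A=0 = ((-16/9)·(12/5)²/2 - 0·(12/5) - (-8)·((12/5)-2))/1000 = -6/3125 rad
Load 2 — point force P=-9 kN at a=3/2 m (b=L-a=9/2):
  θ_2 = Pa²(L-x)(2bL-(3b+a)(L-x))/(2L³EI)  [x>a] = (-9)·(3/2)²·(6-(12/5))·(2·(9/2)·6-(3·(9/2)+(3/2))·(6-(12/5)))/(2·6³·1000) = 0 rad
Load 3 — applied couple M₀=12 kN·m at a=4 m (b=L-a=2):
  θ_3 = (R_Ax²/2 - M_Ax)/EI  [x≤a] with R_A=8/3, M_A=4 = ((8/3)·(12/5)²/2 - 4·(12/5))/1000 = -6/3125 rad
Load 4 — point force P=16 kN at a=3 m (b=L-a=3):
  θ_4 = -Pb²x(2aL-(3a+b)x)/(2L³EI)  [x≤a] = -16·3²·(12/5)·(2·3·6-(3·3+3)·(12/5))/(2·6³·1000) = -18/3125 rad
Superposition: θ = Σ θ_i = -6/625 rad ≈ -0.009600 rad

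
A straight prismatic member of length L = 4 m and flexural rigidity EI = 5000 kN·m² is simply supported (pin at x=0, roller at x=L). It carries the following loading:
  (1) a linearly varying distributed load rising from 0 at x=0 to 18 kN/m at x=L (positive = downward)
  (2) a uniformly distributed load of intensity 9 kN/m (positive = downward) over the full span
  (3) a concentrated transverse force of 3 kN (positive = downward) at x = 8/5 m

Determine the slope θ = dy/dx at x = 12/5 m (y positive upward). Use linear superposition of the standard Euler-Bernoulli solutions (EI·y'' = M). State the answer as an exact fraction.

θ(12/5) = 1109/390625 rad

Load 1 — triangular load w₀=18 kN/m (0→w₀ over full span):
  θ_1 = -w₀(7L⁴-30L²x²+15x⁴)/(360LEI) = -18·(7·4⁴-30·4²·(12/5)²+15·(12/5)⁴)/(360·4·5000) = 464/390625 rad
Load 2 — uniform load w=9 kN/m over full span:
  θ_2 = -w(L³-6Lx²+4x³)/(24EI) = -9·(4³-6·4·(12/5)²+4·(12/5)³)/(24·5000) = 111/78125 rad
Load 3 — point force P=3 kN at a=8/5 m (b=L-a=12/5):
  θ_3 = -Pa(2L²-6Lx+3x²+a²)/(6LEI)  [x>a] = -3·(8/5)·(2·4²-6·4·(12/5)+3·(12/5)²+(8/5)²)/(6·4·5000) = 18/78125 rad
Superposition: θ = Σ θ_i = 1109/390625 rad ≈ 0.002839 rad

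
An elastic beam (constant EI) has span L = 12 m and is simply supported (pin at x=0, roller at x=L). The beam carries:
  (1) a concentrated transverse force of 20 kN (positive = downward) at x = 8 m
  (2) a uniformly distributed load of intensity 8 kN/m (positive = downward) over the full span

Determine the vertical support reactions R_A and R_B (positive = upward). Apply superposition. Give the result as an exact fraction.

R_A = 164/3 kN, R_B = 184/3 kN

Load 1 — point force P=20 kN at a=8 m (b=L-a=4):
  R_A = Pb/L = 20·4/12 = 20/3 kN
  R_B = Pa/L = 20·8/12 = 40/3 kN
Load 2 — uniform load w=8 kN/m over full span:
  R_A = wL/2 = 8·12/2 = 48 kN
  R_B = wL/2 = 8·12/2 = 48 kN
Superposition: R_A = 164/3 kN, R_B = 184/3 kN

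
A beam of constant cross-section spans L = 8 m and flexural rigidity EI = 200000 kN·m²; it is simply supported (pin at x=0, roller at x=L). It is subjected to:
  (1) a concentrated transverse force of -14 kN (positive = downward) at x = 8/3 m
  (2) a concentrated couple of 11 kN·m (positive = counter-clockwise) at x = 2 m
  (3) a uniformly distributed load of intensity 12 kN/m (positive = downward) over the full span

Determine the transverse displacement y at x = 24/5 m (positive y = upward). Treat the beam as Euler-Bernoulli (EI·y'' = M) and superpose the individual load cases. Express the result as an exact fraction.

Load 1 — point force P=-14 kN at a=8/3 m (b=L-a=16/3):
  y_1 = -Pa(L-x)(2Lx-a²-x²)/(6LEI)  [x>a] = -(-14)·(8/3)·(8-(24/5))·(2·8·(24/5)-(8/3)²-(24/5)²)/(6·8·200000) = 18368/31640625 m
Load 2 — applied couple M₀=11 kN·m at a=2 m (b=L-a=6):
  y_2 = (M₀x³/(6L)-M₀(x-a)²/2+C₁x)/EI  [x>a] with C₁=M₀(3b²-L²)/(6L)=121/12 = (11·(24/5)³/(6·8)-11·((24/5)-2)²/2+(121/12)·(24/5))/200000 = 957/6250000 m
Load 3 — uniform load w=12 kN/m over full span:
  y_3 = -wx(L³-2Lx²+x³)/(24EI) = -12·(24/5)·(8³-2·8·(24/5)²+(24/5)³)/(24·200000) = -5952/1953125 m
Superposition: y = Σ y_i = -5856767/2531250000 m ≈ -0.002314 m

y(24/5) = -5856767/2531250000 m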